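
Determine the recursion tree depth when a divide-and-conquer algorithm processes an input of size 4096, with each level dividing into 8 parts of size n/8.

For divide and conquer with division factor 8:

Problem sizes at each level:
Level 0: 4096
Level 1: 512
Level 2: 64
Level 3: 8
Level 4: 1

The root is level 0 and the size-1 base case is level 4 (the tree spans levels 0 through 4, i.e. 5 levels counting the root), so the depth is the number of divisions: log_8(4096) = 4

The recursion tree depth is log_8(4096) = 4. At each level, the problem size is divided by 8, so it takes 4 divisions to reduce to a base case of size 1. The algorithm makes 8 recursive calls at each level.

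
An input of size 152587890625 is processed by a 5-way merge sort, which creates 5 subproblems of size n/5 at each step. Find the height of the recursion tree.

For divide and conquer with division factor 5:

Problem sizes at each level:
Level 0: 152587890625
Level 1: 30517578125
Level 2: 6103515625
Level 3: 1220703125
Level 4: 244140625
Level 5: 48828125
Level 6: 9765625
Level 7: 1953125
Level 8: 390625
Level 9: 78125
Level 10: 15625
Level 11: 3125
Level 12: 625
Level 13: 125
Level 14: 25
Level 15: 5
Level 16: 1

The root is level 0 and the size-1 base case is level 16 (the tree spans levels 0 through 16, i.e. 17 levels counting the root), so the depth is the number of divisions: log_5(152587890625) = 16

The recursion tree depth is log_5(152587890625) = 16. At each level, the problem size is divided by 5, so it takes 16 divisions to reduce to a base case of size 1. The algorithm makes 5 recursive calls at each level.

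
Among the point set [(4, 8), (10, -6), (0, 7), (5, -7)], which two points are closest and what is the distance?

Computing all pairwise distances among 4 points:

d((4, 8), (10, -6)) = 15.2315
d((4, 8), (0, 7)) = 4.1231 <-- minimum
d((4, 8), (5, -7)) = 15.0333
d((10, -6), (0, 7)) = 16.4012
d((10, -6), (5, -7)) = 5.099
d((0, 7), (5, -7)) = 14.8661

Closest pair: (4, 8) and (0, 7) with distance 4.1231

The closest pair is (4, 8) and (0, 7) with Euclidean distance 4.1231. For 4 points, brute-force pairwise comparison is shown above. For large n, the divide-and-conquer algorithm (sort by x, recurse on halves, check the dividing strip) achieves O(n log n).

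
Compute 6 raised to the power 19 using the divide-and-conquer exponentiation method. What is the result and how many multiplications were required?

Computing 6^19 by squaring (build up from 6^1; each line after the first costs one multiplication):

6^1 = 6
6^2 = (6^1)^2 = 6^2 = 36
6^4 = (6^2)^2 = 36^2 = 1296
6^8 = (6^4)^2 = 1296^2 = 1679616
6^9 = 6 * 6^8 = 6 * 1679616 = 10077696
6^18 = (6^9)^2 = 10077696^2 = 101559956668416
6^19 = 6 * 6^18 = 6 * 101559956668416 = 609359740010496

Result: 609359740010496
Multiplications needed: 6 (6 lines after 6^1)

6^19 = 609359740010496. Using exponentiation by squaring, this requires 6 multiplications. The key idea: if the exponent is even, square the half-power; if odd, multiply by the base once.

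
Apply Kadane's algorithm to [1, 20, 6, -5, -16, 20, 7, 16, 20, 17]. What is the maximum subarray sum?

Using Kadane's algorithm on [1, 20, 6, -5, -16, 20, 7, 16, 20, 17]:

Scanning through the array:
Position 1 (value 20): max_ending_here = 21, max_so_far = 21
Position 2 (value 6): max_ending_here = 27, max_so_far = 27
Position 3 (value -5): max_ending_here = 22, max_so_far = 27
Position 4 (value -16): max_ending_here = 6, max_so_far = 27
Position 5 (value 20): max_ending_here = 26, max_so_far = 27
Position 6 (value 7): max_ending_here = 33, max_so_far = 33
Position 7 (value 16): max_ending_here = 49, max_so_far = 49
Position 8 (value 20): max_ending_here = 69, max_so_far = 69
Position 9 (value 17): max_ending_here = 86, max_so_far = 86

Maximum subarray: [1, 20, 6, -5, -16, 20, 7, 16, 20, 17]
Maximum sum: 86

The maximum subarray is [1, 20, 6, -5, -16, 20, 7, 16, 20, 17] with sum 86. This subarray runs from index 0 to index 9.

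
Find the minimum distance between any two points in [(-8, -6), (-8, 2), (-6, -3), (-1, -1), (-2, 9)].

Computing all pairwise distances among 5 points:

d((-8, -6), (-8, 2)) = 8.0
d((-8, -6), (-6, -3)) = 3.6056 <-- minimum
d((-8, -6), (-1, -1)) = 8.6023
d((-8, -6), (-2, 9)) = 16.1555
d((-8, 2), (-6, -3)) = 5.3852
d((-8, 2), (-1, -1)) = 7.6158
d((-8, 2), (-2, 9)) = 9.2195
d((-6, -3), (-1, -1)) = 5.3852
d((-6, -3), (-2, 9)) = 12.6491
d((-1, -1), (-2, 9)) = 10.0499

Closest pair: (-8, -6) and (-6, -3) with distance 3.6056

The closest pair is (-8, -6) and (-6, -3) with Euclidean distance 3.6056. For 5 points, brute-force pairwise comparison is shown above. For large n, the divide-and-conquer algorithm (sort by x, recurse on halves, check the dividing strip) achieves O(n log n).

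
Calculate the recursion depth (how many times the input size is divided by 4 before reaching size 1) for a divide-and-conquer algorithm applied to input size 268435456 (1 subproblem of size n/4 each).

For divide and conquer with division factor 4:

Problem sizes at each level:
Level 0: 268435456
Level 1: 67108864
Level 2: 16777216
Level 3: 4194304
Level 4: 1048576
Level 5: 262144
Level 6: 65536
Level 7: 16384
Level 8: 4096
Level 9: 1024
Level 10: 256
Level 11: 64
Level 12: 16
Level 13: 4
Level 14: 1

The root is level 0 and the size-1 base case is level 14 (the tree spans levels 0 through 14, i.e. 15 levels counting the root), so the depth is the number of divisions: log_4(268435456) = 14

The recursion tree depth is log_4(268435456) = 14. At each level, the problem size is divided by 4, so it takes 14 divisions to reduce to a base case of size 1. The algorithm makes 1 recursive call at each level.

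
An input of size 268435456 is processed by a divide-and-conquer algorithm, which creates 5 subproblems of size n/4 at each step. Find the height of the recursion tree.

For divide and conquer with division factor 4:

Problem sizes at each level:
Level 0: 268435456
Level 1: 67108864
Level 2: 16777216
Level 3: 4194304
Level 4: 1048576
Level 5: 262144
Level 6: 65536
Level 7: 16384
Level 8: 4096
Level 9: 1024
Level 10: 256
Level 11: 64
Level 12: 16
Level 13: 4
Level 14: 1

The root is level 0 and the size-1 base case is level 14 (the tree spans levels 0 through 14, i.e. 15 levels counting the root), so the depth is the number of divisions: log_4(268435456) = 14

The recursion tree depth is log_4(268435456) = 14. At each level, the problem size is divided by 4, so it takes 14 divisions to reduce to a base case of size 1. The algorithm makes 5 recursive calls at each level.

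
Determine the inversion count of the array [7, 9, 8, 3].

Finding inversions in [7, 9, 8, 3]:

(0, 3): arr[0]=7 > arr[3]=3
(1, 2): arr[1]=9 > arr[2]=8
(1, 3): arr[1]=9 > arr[3]=3
(2, 3): arr[2]=8 > arr[3]=3

Total inversions: 4

The array has 4 inversion(s): (0,3), (1,2), (1,3), (2,3). Each pair (i,j) satisfies i < j and arr[i] > arr[j].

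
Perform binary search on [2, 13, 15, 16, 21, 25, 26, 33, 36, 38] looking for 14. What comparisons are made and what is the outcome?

Binary search for 14 in [2, 13, 15, 16, 21, 25, 26, 33, 36, 38]:

lo=0, hi=9, mid=4, arr[mid]=21 -> 21 > 14, search left half
lo=0, hi=3, mid=1, arr[mid]=13 -> 13 < 14, search right half
lo=2, hi=3, mid=2, arr[mid]=15 -> 15 > 14, search left half
lo=2 > hi=1, target 14 not found

Binary search determines that 14 is not in the array after 3 comparisons. The search space was exhausted without finding the target.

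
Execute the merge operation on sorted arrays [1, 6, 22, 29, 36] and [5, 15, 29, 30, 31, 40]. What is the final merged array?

Merging process:

Compare 1 vs 5: take 1 from left. Merged: [1]
Compare 6 vs 5: take 5 from right. Merged: [1, 5]
Compare 6 vs 15: take 6 from left. Merged: [1, 5, 6]
Compare 22 vs 15: take 15 from right. Merged: [1, 5, 6, 15]
Compare 22 vs 29: take 22 from left. Merged: [1, 5, 6, 15, 22]
Compare 29 vs 29: take 29 from left. Merged: [1, 5, 6, 15, 22, 29]
Compare 36 vs 29: take 29 from right. Merged: [1, 5, 6, 15, 22, 29, 29]
Compare 36 vs 30: take 30 from right. Merged: [1, 5, 6, 15, 22, 29, 29, 30]
Compare 36 vs 31: take 31 from right. Merged: [1, 5, 6, 15, 22, 29, 29, 30, 31]
Compare 36 vs 40: take 36 from left. Merged: [1, 5, 6, 15, 22, 29, 29, 30, 31, 36]
Append remaining from right: [40]. Merged: [1, 5, 6, 15, 22, 29, 29, 30, 31, 36, 40]

Final merged array: [1, 5, 6, 15, 22, 29, 29, 30, 31, 36, 40]
Total comparisons: 10

The merged array is [1, 5, 6, 15, 22, 29, 29, 30, 31, 36, 40], requiring 10 comparisons. The merge step runs in O(n) time where n is the total number of elements.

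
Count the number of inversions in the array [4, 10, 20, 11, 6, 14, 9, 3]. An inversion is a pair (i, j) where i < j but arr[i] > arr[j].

Finding inversions in [4, 10, 20, 11, 6, 14, 9, 3]:

(0, 7): arr[0]=4 > arr[7]=3
(1, 4): arr[1]=10 > arr[4]=6
(1, 6): arr[1]=10 > arr[6]=9
(1, 7): arr[1]=10 > arr[7]=3
(2, 3): arr[2]=20 > arr[3]=11
(2, 4): arr[2]=20 > arr[4]=6
(2, 5): arr[2]=20 > arr[5]=14
(2, 6): arr[2]=20 > arr[6]=9
(2, 7): arr[2]=20 > arr[7]=3
(3, 4): arr[3]=11 > arr[4]=6
(3, 6): arr[3]=11 > arr[6]=9
(3, 7): arr[3]=11 > arr[7]=3
(4, 7): arr[4]=6 > arr[7]=3
(5, 6): arr[5]=14 > arr[6]=9
(5, 7): arr[5]=14 > arr[7]=3
(6, 7): arr[6]=9 > arr[7]=3

Total inversions: 16

The array has 16 inversion(s): (0,7), (1,4), (1,6), (1,7), (2,3), (2,4), (2,5), (2,6), (2,7), (3,4), (3,6), (3,7), (4,7), (5,6), (5,7), (6,7). Each pair (i,j) satisfies i < j and arr[i] > arr[j].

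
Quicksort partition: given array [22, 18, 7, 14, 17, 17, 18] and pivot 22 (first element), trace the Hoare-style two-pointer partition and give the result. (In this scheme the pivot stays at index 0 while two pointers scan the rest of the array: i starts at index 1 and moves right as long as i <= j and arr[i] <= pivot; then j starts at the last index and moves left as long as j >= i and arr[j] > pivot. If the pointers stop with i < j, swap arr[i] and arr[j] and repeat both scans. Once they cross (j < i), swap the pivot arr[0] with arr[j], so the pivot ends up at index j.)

Hoare-style two-pointer partition with pivot = 22:

Initial array: [22, 18, 7, 14, 17, 17, 18]

Pointers start at i = 1, j = 6.
i ends at 7, j ends at 6: the pointers have crossed (j < i), so scanning stops.

Swap pivot arr[0] with arr[6] to place pivot at position 6: [18, 18, 7, 14, 17, 17, 22]
Pivot position: 6

After partitioning with pivot 22, the array becomes [18, 18, 7, 14, 17, 17, 22]. The pivot is placed at index 6. All elements to the left of the pivot are <= 22, and all elements to the right are > 22.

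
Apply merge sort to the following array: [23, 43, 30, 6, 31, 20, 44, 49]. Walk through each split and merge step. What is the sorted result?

Merge sort trace:

Split: [23, 43, 30, 6, 31, 20, 44, 49] -> [23, 43, 30, 6] and [31, 20, 44, 49]
  Split: [23, 43, 30, 6] -> [23, 43] and [30, 6]
    Split: [23, 43] -> [23] and [43]
    Merge: [23] + [43] -> [23, 43]
    Split: [30, 6] -> [30] and [6]
    Merge: [30] + [6] -> [6, 30]
  Merge: [23, 43] + [6, 30] -> [6, 23, 30, 43]
  Split: [31, 20, 44, 49] -> [31, 20] and [44, 49]
    Split: [31, 20] -> [31] and [20]
    Merge: [31] + [20] -> [20, 31]
    Split: [44, 49] -> [44] and [49]
    Merge: [44] + [49] -> [44, 49]
  Merge: [20, 31] + [44, 49] -> [20, 31, 44, 49]
Merge: [6, 23, 30, 43] + [20, 31, 44, 49] -> [6, 20, 23, 30, 31, 43, 44, 49]

Final sorted array: [6, 20, 23, 30, 31, 43, 44, 49]

The merge sort proceeds by recursively splitting the array and merging sorted halves.
After all merges, the sorted array is [6, 20, 23, 30, 31, 43, 44, 49].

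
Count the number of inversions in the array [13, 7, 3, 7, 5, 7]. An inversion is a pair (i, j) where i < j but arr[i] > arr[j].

Finding inversions in [13, 7, 3, 7, 5, 7]:

(0, 1): arr[0]=13 > arr[1]=7
(0, 2): arr[0]=13 > arr[2]=3
(0, 3): arr[0]=13 > arr[3]=7
(0, 4): arr[0]=13 > arr[4]=5
(0, 5): arr[0]=13 > arr[5]=7
(1, 2): arr[1]=7 > arr[2]=3
(1, 4): arr[1]=7 > arr[4]=5
(3, 4): arr[3]=7 > arr[4]=5

Total inversions: 8

The array has 8 inversion(s): (0,1), (0,2), (0,3), (0,4), (0,5), (1,2), (1,4), (3,4). Each pair (i,j) satisfies i < j and arr[i] > arr[j].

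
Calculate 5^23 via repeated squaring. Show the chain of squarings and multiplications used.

Computing 5^23 by squaring (build up from 5^1; each line after the first costs one multiplication):

5^1 = 5
5^2 = (5^1)^2 = 5^2 = 25
5^4 = (5^2)^2 = 25^2 = 625
5^5 = 5 * 5^4 = 5 * 625 = 3125
5^10 = (5^5)^2 = 3125^2 = 9765625
5^11 = 5 * 5^10 = 5 * 9765625 = 48828125
5^22 = (5^11)^2 = 48828125^2 = 2384185791015625
5^23 = 5 * 5^22 = 5 * 2384185791015625 = 11920928955078125

Result: 11920928955078125
Multiplications needed: 7 (7 lines after 5^1)

5^23 = 11920928955078125. Using exponentiation by squaring, this requires 7 multiplications. The key idea: if the exponent is even, square the half-power; if odd, multiply by the base once.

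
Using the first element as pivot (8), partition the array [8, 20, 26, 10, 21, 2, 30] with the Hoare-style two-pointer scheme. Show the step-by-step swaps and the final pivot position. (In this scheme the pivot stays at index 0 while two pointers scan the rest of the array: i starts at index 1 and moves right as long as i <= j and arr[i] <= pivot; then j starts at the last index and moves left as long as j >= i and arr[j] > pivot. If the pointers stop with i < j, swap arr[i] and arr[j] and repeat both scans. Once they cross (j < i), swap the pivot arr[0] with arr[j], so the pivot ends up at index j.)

Hoare-style two-pointer partition with pivot = 8:

Initial array: [8, 20, 26, 10, 21, 2, 30]

Pointers start at i = 1, j = 6.
i stops at index 1 (arr[1]=20 > 8), j stops at index 5 (arr[5]=2 <= 8): swap arr[1] and arr[5], array becomes [8, 2, 26, 10, 21, 20, 30]
i ends at 2, j ends at 1: the pointers have crossed (j < i), so scanning stops.

Swap pivot arr[0] with arr[1] to place pivot at position 1: [2, 8, 26, 10, 21, 20, 30]
Pivot position: 1

After partitioning with pivot 8, the array becomes [2, 8, 26, 10, 21, 20, 30]. The pivot is placed at index 1. All elements to the left of the pivot are <= 8, and all elements to the right are > 8.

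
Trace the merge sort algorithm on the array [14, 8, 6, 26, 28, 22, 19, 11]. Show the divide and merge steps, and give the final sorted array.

Merge sort trace:

Split: [14, 8, 6, 26, 28, 22, 19, 11] -> [14, 8, 6, 26] and [28, 22, 19, 11]
  Split: [14, 8, 6, 26] -> [14, 8] and [6, 26]
    Split: [14, 8] -> [14] and [8]
    Merge: [14] + [8] -> [8, 14]
    Split: [6, 26] -> [6] and [26]
    Merge: [6] + [26] -> [6, 26]
  Merge: [8, 14] + [6, 26] -> [6, 8, 14, 26]
  Split: [28, 22, 19, 11] -> [28, 22] and [19, 11]
    Split: [28, 22] -> [28] and [22]
    Merge: [28] + [22] -> [22, 28]
    Split: [19, 11] -> [19] and [11]
    Merge: [19] + [11] -> [11, 19]
  Merge: [22, 28] + [11, 19] -> [11, 19, 22, 28]
Merge: [6, 8, 14, 26] + [11, 19, 22, 28] -> [6, 8, 11, 14, 19, 22, 26, 28]

Final sorted array: [6, 8, 11, 14, 19, 22, 26, 28]

The merge sort proceeds by recursively splitting the array and merging sorted halves.
After all merges, the sorted array is [6, 8, 11, 14, 19, 22, 26, 28].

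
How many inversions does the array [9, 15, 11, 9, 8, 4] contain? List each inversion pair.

Finding inversions in [9, 15, 11, 9, 8, 4]:

(0, 4): arr[0]=9 > arr[4]=8
(0, 5): arr[0]=9 > arr[5]=4
(1, 2): arr[1]=15 > arr[2]=11
(1, 3): arr[1]=15 > arr[3]=9
(1, 4): arr[1]=15 > arr[4]=8
(1, 5): arr[1]=15 > arr[5]=4
(2, 3): arr[2]=11 > arr[3]=9
(2, 4): arr[2]=11 > arr[4]=8
(2, 5): arr[2]=11 > arr[5]=4
(3, 4): arr[3]=9 > arr[4]=8
(3, 5): arr[3]=9 > arr[5]=4
(4, 5): arr[4]=8 > arr[5]=4

Total inversions: 12

The array has 12 inversion(s): (0,4), (0,5), (1,2), (1,3), (1,4), (1,5), (2,3), (2,4), (2,5), (3,4), (3,5), (4,5). Each pair (i,j) satisfies i < j and arr[i] > arr[j].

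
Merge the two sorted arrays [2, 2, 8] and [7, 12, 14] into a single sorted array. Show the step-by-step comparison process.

Merging process:

Compare 2 vs 7: take 2 from left. Merged: [2]
Compare 2 vs 7: take 2 from left. Merged: [2, 2]
Compare 8 vs 7: take 7 from right. Merged: [2, 2, 7]
Compare 8 vs 12: take 8 from left. Merged: [2, 2, 7, 8]
Append remaining from right: [12, 14]. Merged: [2, 2, 7, 8, 12, 14]

Final merged array: [2, 2, 7, 8, 12, 14]
Total comparisons: 4

The merged array is [2, 2, 7, 8, 12, 14], requiring 4 comparisons. The merge step runs in O(n) time where n is the total number of elements.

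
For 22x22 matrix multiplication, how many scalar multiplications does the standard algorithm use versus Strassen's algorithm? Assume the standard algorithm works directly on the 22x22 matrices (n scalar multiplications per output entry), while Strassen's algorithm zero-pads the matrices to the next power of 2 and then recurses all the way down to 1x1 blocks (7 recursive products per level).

Matrix multiplication for 22x22 matrices:

Strassen's algorithm requires power-of-2 dimensions. Pad 22x22 to 32x32 (next power of 2).

Standard algorithm: 22^3 = 10648 multiplications
Strassen's algorithm: 7^(log2(32)) = 7^5 = 16807 multiplications
Difference: 10648 - 16807 = -6159 (Strassen uses MORE here due to padding overhead — for small or just-over-power-of-2 n, padding can outweigh the per-level savings)

Standard: 10648 multiplications (22^3). Strassen: 16807 multiplications (7^5, after padding to 32x32). Strassen reduces 8 recursive multiplications to 7 at each level.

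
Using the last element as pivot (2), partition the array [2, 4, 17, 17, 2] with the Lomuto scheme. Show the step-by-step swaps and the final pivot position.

Lomuto partition with pivot = 2:

Initial array: [2, 4, 17, 17, 2]

arr[0]=2 <= 2: swap with position 0, array becomes [2, 4, 17, 17, 2]
arr[1]=4 > 2: no swap
arr[2]=17 > 2: no swap
arr[3]=17 > 2: no swap

Place pivot at position 1: [2, 2, 17, 17, 4]
Pivot position: 1

After partitioning with pivot 2, the array becomes [2, 2, 17, 17, 4]. The pivot is placed at index 1. All elements to the left of the pivot are <= 2, and all elements to the right are > 2.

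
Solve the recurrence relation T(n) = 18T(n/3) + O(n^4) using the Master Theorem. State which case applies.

Master Theorem for T(n) = 18T(n/3) + O(n^4):

a = 18, b = 3, c = 4
log_b(a) = log_3(18) = 2.6309

Case 3: c = 4 > log_3(18) = 2.6309
T(n) = O(n^4) = O(n^4)

For T(n) = 18T(n/3) + O(n^4): log_3(18) = 2.6309. This is Case 3 of the Master Theorem (c > log_b(a), work dominated by root), giving O(n^4).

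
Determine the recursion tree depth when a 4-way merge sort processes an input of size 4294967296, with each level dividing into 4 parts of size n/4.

For divide and conquer with division factor 4:

Problem sizes at each level:
Level 0: 4294967296
Level 1: 1073741824
Level 2: 268435456
Level 3: 67108864
Level 4: 16777216
Level 5: 4194304
Level 6: 1048576
Level 7: 262144
Level 8: 65536
Level 9: 16384
Level 10: 4096
Level 11: 1024
Level 12: 256
Level 13: 64
Level 14: 16
Level 15: 4
Level 16: 1

The root is level 0 and the size-1 base case is level 16 (the tree spans levels 0 through 16, i.e. 17 levels counting the root), so the depth is the number of divisions: log_4(4294967296) = 16

The recursion tree depth is log_4(4294967296) = 16. At each level, the problem size is divided by 4, so it takes 16 divisions to reduce to a base case of size 1. The algorithm makes 4 recursive calls at each level.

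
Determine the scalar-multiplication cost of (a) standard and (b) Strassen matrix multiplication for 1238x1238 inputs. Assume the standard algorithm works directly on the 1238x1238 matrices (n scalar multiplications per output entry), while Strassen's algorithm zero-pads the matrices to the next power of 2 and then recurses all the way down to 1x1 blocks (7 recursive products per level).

Matrix multiplication for 1238x1238 matrices:

Strassen's algorithm requires power-of-2 dimensions. Pad 1238x1238 to 2048x2048 (next power of 2).

Standard algorithm: 1238^3 = 1897413272 multiplications
Strassen's algorithm: 7^(log2(2048)) = 7^11 = 1977326743 multiplications
Difference: 1897413272 - 1977326743 = -79913471 (Strassen uses MORE here due to padding overhead — for small or just-over-power-of-2 n, padding can outweigh the per-level savings)

Standard: 1897413272 multiplications (1238^3). Strassen: 1977326743 multiplications (7^11, after padding to 2048x2048). Strassen reduces 8 recursive multiplications to 7 at each level.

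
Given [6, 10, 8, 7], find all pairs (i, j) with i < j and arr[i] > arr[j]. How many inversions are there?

Finding inversions in [6, 10, 8, 7]:

(1, 2): arr[1]=10 > arr[2]=8
(1, 3): arr[1]=10 > arr[3]=7
(2, 3): arr[2]=8 > arr[3]=7

Total inversions: 3

The array has 3 inversion(s): (1,2), (1,3), (2,3). Each pair (i,j) satisfies i < j and arr[i] > arr[j].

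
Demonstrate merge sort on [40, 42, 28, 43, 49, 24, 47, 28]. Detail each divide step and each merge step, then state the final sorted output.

Merge sort trace:

Split: [40, 42, 28, 43, 49, 24, 47, 28] -> [40, 42, 28, 43] and [49, 24, 47, 28]
  Split: [40, 42, 28, 43] -> [40, 42] and [28, 43]
    Split: [40, 42] -> [40] and [42]
    Merge: [40] + [42] -> [40, 42]
    Split: [28, 43] -> [28] and [43]
    Merge: [28] + [43] -> [28, 43]
  Merge: [40, 42] + [28, 43] -> [28, 40, 42, 43]
  Split: [49, 24, 47, 28] -> [49, 24] and [47, 28]
    Split: [49, 24] -> [49] and [24]
    Merge: [49] + [24] -> [24, 49]
    Split: [47, 28] -> [47] and [28]
    Merge: [47] + [28] -> [28, 47]
  Merge: [24, 49] + [28, 47] -> [24, 28, 47, 49]
Merge: [28, 40, 42, 43] + [24, 28, 47, 49] -> [24, 28, 28, 40, 42, 43, 47, 49]

Final sorted array: [24, 28, 28, 40, 42, 43, 47, 49]

The merge sort proceeds by recursively splitting the array and merging sorted halves.
After all merges, the sorted array is [24, 28, 28, 40, 42, 43, 47, 49].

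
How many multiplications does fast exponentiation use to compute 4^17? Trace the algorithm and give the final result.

Computing 4^17 by squaring (build up from 4^1; each line after the first costs one multiplication):

4^1 = 4
4^2 = (4^1)^2 = 4^2 = 16
4^4 = (4^2)^2 = 16^2 = 256
4^8 = (4^4)^2 = 256^2 = 65536
4^16 = (4^8)^2 = 65536^2 = 4294967296
4^17 = 4 * 4^16 = 4 * 4294967296 = 17179869184

Result: 17179869184
Multiplications needed: 5 (5 lines after 4^1)

4^17 = 17179869184. Using exponentiation by squaring, this requires 5 multiplications. The key idea: if the exponent is even, square the half-power; if odd, multiply by the base once.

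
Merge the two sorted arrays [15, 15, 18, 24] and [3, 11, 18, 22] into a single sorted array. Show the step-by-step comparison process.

Merging process:

Compare 15 vs 3: take 3 from right. Merged: [3]
Compare 15 vs 11: take 11 from right. Merged: [3, 11]
Compare 15 vs 18: take 15 from left. Merged: [3, 11, 15]
Compare 15 vs 18: take 15 from left. Merged: [3, 11, 15, 15]
Compare 18 vs 18: take 18 from left. Merged: [3, 11, 15, 15, 18]
Compare 24 vs 18: take 18 from right. Merged: [3, 11, 15, 15, 18, 18]
Compare 24 vs 22: take 22 from right. Merged: [3, 11, 15, 15, 18, 18, 22]
Append remaining from left: [24]. Merged: [3, 11, 15, 15, 18, 18, 22, 24]

Final merged array: [3, 11, 15, 15, 18, 18, 22, 24]
Total comparisons: 7

The merged array is [3, 11, 15, 15, 18, 18, 22, 24], requiring 7 comparisons. The merge step runs in O(n) time where n is the total number of elements.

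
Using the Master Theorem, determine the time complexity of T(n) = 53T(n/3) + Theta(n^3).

Master Theorem for T(n) = 53T(n/3) + O(n^3):

a = 53, b = 3, c = 3
log_b(a) = log_3(53) = 3.6139

Case 1: c = 3 < log_3(53) = 3.6139
T(n) = O(n^(log_3 53))

For T(n) = 53T(n/3) + O(n^3): log_3(53) = 3.6139. This is Case 1 of the Master Theorem (c < log_b(a), work dominated by leaves), giving O(n^(log_3 53)).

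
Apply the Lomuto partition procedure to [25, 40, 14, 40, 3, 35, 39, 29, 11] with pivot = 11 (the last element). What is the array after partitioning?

Lomuto partition with pivot = 11:

Initial array: [25, 40, 14, 40, 3, 35, 39, 29, 11]

arr[0]=25 > 11: no swap
arr[1]=40 > 11: no swap
arr[2]=14 > 11: no swap
arr[3]=40 > 11: no swap
arr[4]=3 <= 11: swap with position 0, array becomes [3, 40, 14, 40, 25, 35, 39, 29, 11]
arr[5]=35 > 11: no swap
arr[6]=39 > 11: no swap
arr[7]=29 > 11: no swap

Place pivot at position 1: [3, 11, 14, 40, 25, 35, 39, 29, 40]
Pivot position: 1

After partitioning with pivot 11, the array becomes [3, 11, 14, 40, 25, 35, 39, 29, 40]. The pivot is placed at index 1. All elements to the left of the pivot are <= 11, and all elements to the right are > 11.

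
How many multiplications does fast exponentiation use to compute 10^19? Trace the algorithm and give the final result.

Computing 10^19 by squaring (build up from 10^1; each line after the first costs one multiplication):

10^1 = 10
10^2 = (10^1)^2 = 10^2 = 100
10^4 = (10^2)^2 = 100^2 = 10000
10^8 = (10^4)^2 = 10000^2 = 100000000
10^9 = 10 * 10^8 = 10 * 100000000 = 1000000000
10^18 = (10^9)^2 = 1000000000^2 = 1000000000000000000
10^19 = 10 * 10^18 = 10 * 1000000000000000000 = 10000000000000000000

Result: 10000000000000000000
Multiplications needed: 6 (6 lines after 10^1)

10^19 = 10000000000000000000. Using exponentiation by squaring, this requires 6 multiplications. The key idea: if the exponent is even, square the half-power; if odd, multiply by the base once.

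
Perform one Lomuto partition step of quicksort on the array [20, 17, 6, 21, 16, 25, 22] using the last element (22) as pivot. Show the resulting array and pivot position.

Lomuto partition with pivot = 22:

Initial array: [20, 17, 6, 21, 16, 25, 22]

arr[0]=20 <= 22: swap with position 0, array becomes [20, 17, 6, 21, 16, 25, 22]
arr[1]=17 <= 22: swap with position 1, array becomes [20, 17, 6, 21, 16, 25, 22]
arr[2]=6 <= 22: swap with position 2, array becomes [20, 17, 6, 21, 16, 25, 22]
arr[3]=21 <= 22: swap with position 3, array becomes [20, 17, 6, 21, 16, 25, 22]
arr[4]=16 <= 22: swap with position 4, array becomes [20, 17, 6, 21, 16, 25, 22]
arr[5]=25 > 22: no swap

Place pivot at position 5: [20, 17, 6, 21, 16, 22, 25]
Pivot position: 5

After partitioning with pivot 22, the array becomes [20, 17, 6, 21, 16, 22, 25]. The pivot is placed at index 5. All elements to the left of the pivot are <= 22, and all elements to the right are > 22.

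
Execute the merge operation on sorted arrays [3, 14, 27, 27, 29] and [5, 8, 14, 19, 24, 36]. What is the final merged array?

Merging process:

Compare 3 vs 5: take 3 from left. Merged: [3]
Compare 14 vs 5: take 5 from right. Merged: [3, 5]
Compare 14 vs 8: take 8 from right. Merged: [3, 5, 8]
Compare 14 vs 14: take 14 from left. Merged: [3, 5, 8, 14]
Compare 27 vs 14: take 14 from right. Merged: [3, 5, 8, 14, 14]
Compare 27 vs 19: take 19 from right. Merged: [3, 5, 8, 14, 14, 19]
Compare 27 vs 24: take 24 from right. Merged: [3, 5, 8, 14, 14, 19, 24]
Compare 27 vs 36: take 27 from left. Merged: [3, 5, 8, 14, 14, 19, 24, 27]
Compare 27 vs 36: take 27 from left. Merged: [3, 5, 8, 14, 14, 19, 24, 27, 27]
Compare 29 vs 36: take 29 from left. Merged: [3, 5, 8, 14, 14, 19, 24, 27, 27, 29]
Append remaining from right: [36]. Merged: [3, 5, 8, 14, 14, 19, 24, 27, 27, 29, 36]

Final merged array: [3, 5, 8, 14, 14, 19, 24, 27, 27, 29, 36]
Total comparisons: 10

The merged array is [3, 5, 8, 14, 14, 19, 24, 27, 27, 29, 36], requiring 10 comparisons. The merge step runs in O(n) time where n is the total number of elements.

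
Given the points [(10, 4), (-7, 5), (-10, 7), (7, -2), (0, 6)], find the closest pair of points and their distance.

Computing all pairwise distances among 5 points:

d((10, 4), (-7, 5)) = 17.0294
d((10, 4), (-10, 7)) = 20.2237
d((10, 4), (7, -2)) = 6.7082
d((10, 4), (0, 6)) = 10.198
d((-7, 5), (-10, 7)) = 3.6056 <-- minimum
d((-7, 5), (7, -2)) = 15.6525
d((-7, 5), (0, 6)) = 7.0711
d((-10, 7), (7, -2)) = 19.2354
d((-10, 7), (0, 6)) = 10.0499
d((7, -2), (0, 6)) = 10.6301

Closest pair: (-7, 5) and (-10, 7) with distance 3.6056

The closest pair is (-7, 5) and (-10, 7) with Euclidean distance 3.6056. For 5 points, brute-force pairwise comparison is shown above. For large n, the divide-and-conquer algorithm (sort by x, recurse on halves, check the dividing strip) achieves O(n log n).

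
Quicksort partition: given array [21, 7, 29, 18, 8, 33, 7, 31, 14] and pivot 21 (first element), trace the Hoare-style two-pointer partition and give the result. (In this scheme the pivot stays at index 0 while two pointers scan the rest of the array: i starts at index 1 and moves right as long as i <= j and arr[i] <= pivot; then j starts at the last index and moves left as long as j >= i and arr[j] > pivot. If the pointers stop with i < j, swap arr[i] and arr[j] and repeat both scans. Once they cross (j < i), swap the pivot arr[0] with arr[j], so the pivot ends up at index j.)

Hoare-style two-pointer partition with pivot = 21:

Initial array: [21, 7, 29, 18, 8, 33, 7, 31, 14]

Pointers start at i = 1, j = 8.
i stops at index 2 (arr[2]=29 > 21), j stops at index 8 (arr[8]=14 <= 21): swap arr[2] and arr[8], array becomes [21, 7, 14, 18, 8, 33, 7, 31, 29]
i stops at index 5 (arr[5]=33 > 21), j stops at index 6 (arr[6]=7 <= 21): swap arr[5] and arr[6], array becomes [21, 7, 14, 18, 8, 7, 33, 31, 29]
i ends at 6, j ends at 5: the pointers have crossed (j < i), so scanning stops.

Swap pivot arr[0] with arr[5] to place pivot at position 5: [7, 7, 14, 18, 8, 21, 33, 31, 29]
Pivot position: 5

After partitioning with pivot 21, the array becomes [7, 7, 14, 18, 8, 21, 33, 31, 29]. The pivot is placed at index 5. All elements to the left of the pivot are <= 21, and all elements to the right are > 21.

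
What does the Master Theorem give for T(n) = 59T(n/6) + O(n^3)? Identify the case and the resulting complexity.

Master Theorem for T(n) = 59T(n/6) + O(n^3):

a = 59, b = 6, c = 3
log_b(a) = log_6(59) = 2.2757

Case 3: c = 3 > log_6(59) = 2.2757
T(n) = O(n^3) = O(n^3)

For T(n) = 59T(n/6) + O(n^3): log_6(59) = 2.2757. This is Case 3 of the Master Theorem (c > log_b(a), work dominated by root), giving O(n^3).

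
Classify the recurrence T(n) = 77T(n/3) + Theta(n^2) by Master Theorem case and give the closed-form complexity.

Master Theorem for T(n) = 77T(n/3) + O(n^2):

a = 77, b = 3, c = 2
log_b(a) = log_3(77) = 3.9539

Case 1: c = 2 < log_3(77) = 3.9539
T(n) = O(n^(log_3 77))

For T(n) = 77T(n/3) + O(n^2): log_3(77) = 3.9539. This is Case 1 of the Master Theorem (c < log_b(a), work dominated by leaves), giving O(n^(log_3 77)).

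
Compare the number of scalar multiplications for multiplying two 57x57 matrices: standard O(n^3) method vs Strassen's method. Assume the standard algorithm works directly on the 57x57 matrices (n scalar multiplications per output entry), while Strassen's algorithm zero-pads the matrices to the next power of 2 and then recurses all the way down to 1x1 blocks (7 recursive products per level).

Matrix multiplication for 57x57 matrices:

Strassen's algorithm requires power-of-2 dimensions. Pad 57x57 to 64x64 (next power of 2).

Standard algorithm: 57^3 = 185193 multiplications
Strassen's algorithm: 7^(log2(64)) = 7^6 = 117649 multiplications
Savings: 185193 - 117649 = 67544 multiplications

Standard: 185193 multiplications (57^3). Strassen: 117649 multiplications (7^6, after padding to 64x64). Strassen reduces 8 recursive multiplications to 7 at each level.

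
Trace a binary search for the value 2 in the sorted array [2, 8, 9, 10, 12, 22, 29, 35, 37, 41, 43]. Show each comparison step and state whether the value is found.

Binary search for 2 in [2, 8, 9, 10, 12, 22, 29, 35, 37, 41, 43]:

lo=0, hi=10, mid=5, arr[mid]=22 -> 22 > 2, search left half
lo=0, hi=4, mid=2, arr[mid]=9 -> 9 > 2, search left half
lo=0, hi=1, mid=0, arr[mid]=2 -> Found target at index 0!

Binary search finds 2 at index 0 after 3 comparisons. The search repeatedly halves the search space by comparing with the middle element.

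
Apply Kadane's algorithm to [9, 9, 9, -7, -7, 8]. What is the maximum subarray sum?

Using Kadane's algorithm on [9, 9, 9, -7, -7, 8]:

Scanning through the array:
Position 1 (value 9): max_ending_here = 18, max_so_far = 18
Position 2 (value 9): max_ending_here = 27, max_so_far = 27
Position 3 (value -7): max_ending_here = 20, max_so_far = 27
Position 4 (value -7): max_ending_here = 13, max_so_far = 27
Position 5 (value 8): max_ending_here = 21, max_so_far = 27

Maximum subarray: [9, 9, 9]
Maximum sum: 27

The maximum subarray is [9, 9, 9] with sum 27. This subarray runs from index 0 to index 2.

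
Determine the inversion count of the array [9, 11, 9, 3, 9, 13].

Finding inversions in [9, 11, 9, 3, 9, 13]:

(0, 3): arr[0]=9 > arr[3]=3
(1, 2): arr[1]=11 > arr[2]=9
(1, 3): arr[1]=11 > arr[3]=3
(1, 4): arr[1]=11 > arr[4]=9
(2, 3): arr[2]=9 > arr[3]=3

Total inversions: 5

The array has 5 inversion(s): (0,3), (1,2), (1,3), (1,4), (2,3). Each pair (i,j) satisfies i < j and arr[i] > arr[j].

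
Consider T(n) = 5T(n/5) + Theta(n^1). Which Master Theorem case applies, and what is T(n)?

Master Theorem for T(n) = 5T(n/5) + O(n^1):

a = 5, b = 5, c = 1
log_b(a) = log_5(5) = 1.0000

Case 2: c = 1 = log_5(5) = 1.0000
T(n) = O(n^1 log n) = O(n log n)

For T(n) = 5T(n/5) + O(n^1): log_5(5) = 1.0000. This is Case 2 of the Master Theorem (c = log_b(a), equal work at all levels), giving O(n log n).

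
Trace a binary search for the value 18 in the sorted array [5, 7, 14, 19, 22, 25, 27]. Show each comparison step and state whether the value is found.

Binary search for 18 in [5, 7, 14, 19, 22, 25, 27]:

lo=0, hi=6, mid=3, arr[mid]=19 -> 19 > 18, search left half
lo=0, hi=2, mid=1, arr[mid]=7 -> 7 < 18, search right half
lo=2, hi=2, mid=2, arr[mid]=14 -> 14 < 18, search right half
lo=3 > hi=2, target 18 not found

Binary search determines that 18 is not in the array after 3 comparisons. The search space was exhausted without finding the target.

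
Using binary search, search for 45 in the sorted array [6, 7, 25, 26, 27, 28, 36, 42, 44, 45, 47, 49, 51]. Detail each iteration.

Binary search for 45 in [6, 7, 25, 26, 27, 28, 36, 42, 44, 45, 47, 49, 51]:

lo=0, hi=12, mid=6, arr[mid]=36 -> 36 < 45, search right half
lo=7, hi=12, mid=9, arr[mid]=45 -> Found target at index 9!

Binary search finds 45 at index 9 after 2 comparisons. The search repeatedly halves the search space by comparing with the middle element.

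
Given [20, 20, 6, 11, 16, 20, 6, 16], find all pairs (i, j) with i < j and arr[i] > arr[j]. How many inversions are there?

Finding inversions in [20, 20, 6, 11, 16, 20, 6, 16]:

(0, 2): arr[0]=20 > arr[2]=6
(0, 3): arr[0]=20 > arr[3]=11
(0, 4): arr[0]=20 > arr[4]=16
(0, 6): arr[0]=20 > arr[6]=6
(0, 7): arr[0]=20 > arr[7]=16
(1, 2): arr[1]=20 > arr[2]=6
(1, 3): arr[1]=20 > arr[3]=11
(1, 4): arr[1]=20 > arr[4]=16
(1, 6): arr[1]=20 > arr[6]=6
(1, 7): arr[1]=20 > arr[7]=16
(3, 6): arr[3]=11 > arr[6]=6
(4, 6): arr[4]=16 > arr[6]=6
(5, 6): arr[5]=20 > arr[6]=6
(5, 7): arr[5]=20 > arr[7]=16

Total inversions: 14

The array has 14 inversion(s): (0,2), (0,3), (0,4), (0,6), (0,7), (1,2), (1,3), (1,4), (1,6), (1,7), (3,6), (4,6), (5,6), (5,7). Each pair (i,j) satisfies i < j and arr[i] > arr[j].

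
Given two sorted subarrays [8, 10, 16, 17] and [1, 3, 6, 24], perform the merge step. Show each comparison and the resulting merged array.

Merging process:

Compare 8 vs 1: take 1 from right. Merged: [1]
Compare 8 vs 3: take 3 from right. Merged: [1, 3]
Compare 8 vs 6: take 6 from right. Merged: [1, 3, 6]
Compare 8 vs 24: take 8 from left. Merged: [1, 3, 6, 8]
Compare 10 vs 24: take 10 from left. Merged: [1, 3, 6, 8, 10]
Compare 16 vs 24: take 16 from left. Merged: [1, 3, 6, 8, 10, 16]
Compare 17 vs 24: take 17 from left. Merged: [1, 3, 6, 8, 10, 16, 17]
Append remaining from right: [24]. Merged: [1, 3, 6, 8, 10, 16, 17, 24]

Final merged array: [1, 3, 6, 8, 10, 16, 17, 24]
Total comparisons: 7

The merged array is [1, 3, 6, 8, 10, 16, 17, 24], requiring 7 comparisons. The merge step runs in O(n) time where n is the total number of elements.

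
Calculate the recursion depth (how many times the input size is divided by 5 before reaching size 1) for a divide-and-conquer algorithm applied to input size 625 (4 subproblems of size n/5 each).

For divide and conquer with division factor 5:

Problem sizes at each level:
Level 0: 625
Level 1: 125
Level 2: 25
Level 3: 5
Level 4: 1

The root is level 0 and the size-1 base case is level 4 (the tree spans levels 0 through 4, i.e. 5 levels counting the root), so the depth is the number of divisions: log_5(625) = 4

The recursion tree depth is log_5(625) = 4. At each level, the problem size is divided by 5, so it takes 4 divisions to reduce to a base case of size 1. The algorithm makes 4 recursive calls at each level.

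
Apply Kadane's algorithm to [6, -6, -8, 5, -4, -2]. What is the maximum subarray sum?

Using Kadane's algorithm on [6, -6, -8, 5, -4, -2]:

Scanning through the array:
Position 1 (value -6): max_ending_here = 0, max_so_far = 6
Position 2 (value -8): max_ending_here = -8, max_so_far = 6
Position 3 (value 5): max_ending_here = 5, max_so_far = 6
Position 4 (value -4): max_ending_here = 1, max_so_far = 6
Position 5 (value -2): max_ending_here = -1, max_so_far = 6

Maximum subarray: [6]
Maximum sum: 6

The maximum subarray is [6] with sum 6. This subarray runs from index 0 to index 0.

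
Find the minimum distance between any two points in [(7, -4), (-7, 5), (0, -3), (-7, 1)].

Computing all pairwise distances among 4 points:

d((7, -4), (-7, 5)) = 16.6433
d((7, -4), (0, -3)) = 7.0711
d((7, -4), (-7, 1)) = 14.8661
d((-7, 5), (0, -3)) = 10.6301
d((-7, 5), (-7, 1)) = 4.0 <-- minimum
d((0, -3), (-7, 1)) = 8.0623

Closest pair: (-7, 5) and (-7, 1) with distance 4.0

The closest pair is (-7, 5) and (-7, 1) with Euclidean distance 4.0. For 4 points, brute-force pairwise comparison is shown above. For large n, the divide-and-conquer algorithm (sort by x, recurse on halves, check the dividing strip) achieves O(n log n).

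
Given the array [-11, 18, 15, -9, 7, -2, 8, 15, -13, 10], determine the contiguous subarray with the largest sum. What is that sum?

Using Kadane's algorithm on [-11, 18, 15, -9, 7, -2, 8, 15, -13, 10]:

Scanning through the array:
Position 1 (value 18): max_ending_here = 18, max_so_far = 18
Position 2 (value 15): max_ending_here = 33, max_so_far = 33
Position 3 (value -9): max_ending_here = 24, max_so_far = 33
Position 4 (value 7): max_ending_here = 31, max_so_far = 33
Position 5 (value -2): max_ending_here = 29, max_so_far = 33
Position 6 (value 8): max_ending_here = 37, max_so_far = 37
Position 7 (value 15): max_ending_here = 52, max_so_far = 52
Position 8 (value -13): max_ending_here = 39, max_so_far = 52
Position 9 (value 10): max_ending_here = 49, max_so_far = 52

Maximum subarray: [18, 15, -9, 7, -2, 8, 15]
Maximum sum: 52

The maximum subarray is [18, 15, -9, 7, -2, 8, 15] with sum 52. This subarray runs from index 1 to index 7.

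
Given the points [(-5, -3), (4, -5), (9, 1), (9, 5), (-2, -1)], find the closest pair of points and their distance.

Computing all pairwise distances among 5 points:

d((-5, -3), (4, -5)) = 9.2195
d((-5, -3), (9, 1)) = 14.5602
d((-5, -3), (9, 5)) = 16.1245
d((-5, -3), (-2, -1)) = 3.6056 <-- minimum
d((4, -5), (9, 1)) = 7.8102
d((4, -5), (9, 5)) = 11.1803
d((4, -5), (-2, -1)) = 7.2111
d((9, 1), (9, 5)) = 4.0
d((9, 1), (-2, -1)) = 11.1803
d((9, 5), (-2, -1)) = 12.53

Closest pair: (-5, -3) and (-2, -1) with distance 3.6056

The closest pair is (-5, -3) and (-2, -1) with Euclidean distance 3.6056. For 5 points, brute-force pairwise comparison is shown above. For large n, the divide-and-conquer algorithm (sort by x, recurse on halves, check the dividing strip) achieves O(n log n).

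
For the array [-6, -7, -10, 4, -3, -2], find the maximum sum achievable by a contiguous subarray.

Using Kadane's algorithm on [-6, -7, -10, 4, -3, -2]:

Scanning through the array:
Position 1 (value -7): max_ending_here = -7, max_so_far = -6
Position 2 (value -10): max_ending_here = -10, max_so_far = -6
Position 3 (value 4): max_ending_here = 4, max_so_far = 4
Position 4 (value -3): max_ending_here = 1, max_so_far = 4
Position 5 (value -2): max_ending_here = -1, max_so_far = 4

Maximum subarray: [4]
Maximum sum: 4

The maximum subarray is [4] with sum 4. This subarray runs from index 3 to index 3.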